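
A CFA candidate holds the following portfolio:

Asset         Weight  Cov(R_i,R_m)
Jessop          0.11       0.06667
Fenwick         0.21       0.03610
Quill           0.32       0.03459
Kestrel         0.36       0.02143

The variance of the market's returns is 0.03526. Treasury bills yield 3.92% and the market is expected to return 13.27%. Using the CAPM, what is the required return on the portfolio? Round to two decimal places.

β_Jessop = 0.06667 / 0.03526 = 1.8908
β_Fenwick = 0.03610 / 0.03526 = 1.0238
β_Quill = 0.03459 / 0.03526 = 0.9810
β_Kestrel = 0.02143 / 0.03526 = 0.6078
β_P = Σ w_i β_i = 0.11×1.8908 + 0.21×1.0238 + 0.32×0.9810 + 0.36×0.6078 = 0.9557
MRP = 13.27% − 3.92% = 9.35%
E(R_P) = R_f + β_P × MRP = 3.92% + 0.9557 × 9.35% = 12.86%

12.86%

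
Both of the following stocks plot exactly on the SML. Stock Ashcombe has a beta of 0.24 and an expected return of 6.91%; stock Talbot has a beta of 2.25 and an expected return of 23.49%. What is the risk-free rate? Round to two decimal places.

4.93%

Both satisfy E(R) = R_f + β·MRP, so the slope of the SML is
MRP = (23.49% − 6.91%) / (2.25 − 0.24) = 16.58% / 2.01 = 8.2488%
R_f = E(R_Ashcombe) − β_Ashcombe·MRP = 6.91% − 0.24 × 8.2488% = 4.9303%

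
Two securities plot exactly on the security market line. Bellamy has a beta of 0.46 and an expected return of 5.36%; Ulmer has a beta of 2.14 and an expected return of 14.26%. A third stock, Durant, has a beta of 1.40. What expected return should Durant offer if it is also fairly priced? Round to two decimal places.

10.34%

MRP (SML slope) = (14.26% − 5.36%) / (2.14 − 0.46) = 8.90% / 1.68 = 5.2976%
R_f (intercept) = 5.36% − 0.46 × 5.2976% = 2.9231%
E(R_Durant) = R_f + β × MRP = 2.9231% + 1.40 × 5.2976% = 10.34%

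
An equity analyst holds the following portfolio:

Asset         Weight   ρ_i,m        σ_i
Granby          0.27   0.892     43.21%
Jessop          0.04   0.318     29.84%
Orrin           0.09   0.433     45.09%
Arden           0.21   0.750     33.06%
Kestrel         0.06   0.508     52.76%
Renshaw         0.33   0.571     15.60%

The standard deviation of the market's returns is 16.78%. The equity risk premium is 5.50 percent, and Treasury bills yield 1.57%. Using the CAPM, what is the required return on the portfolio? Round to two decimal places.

β_Granby = 0.892 × 43.21% / 16.78% = 2.2970
β_Jessop = 0.318 × 29.84% / 16.78% = 0.5655
β_Orrin = 0.433 × 45.09% / 16.78% = 1.1635
β_Arden = 0.750 × 33.06% / 16.78% = 1.4777
β_Kestrel = 0.508 × 52.76% / 16.78% = 1.5973
β_Renshaw = 0.571 × 15.60% / 16.78% = 0.5308
β_P = Σ w_i β_i = 0.27×2.2970 + 0.04×0.5655 + 0.09×1.1635 + 0.21×1.4777 + 0.06×1.5973 + 0.33×0.5308 = 1.3288
E(R_P) = R_f + β_P × MRP = 1.57% + 1.3288 × 5.50% = 8.88%

8.88%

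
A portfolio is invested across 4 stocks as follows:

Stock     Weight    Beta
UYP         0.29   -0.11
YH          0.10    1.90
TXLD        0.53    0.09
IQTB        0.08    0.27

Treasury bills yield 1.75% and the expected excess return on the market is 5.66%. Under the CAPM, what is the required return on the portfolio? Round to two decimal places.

β_P = Σ w_i β_i = 0.29×-0.11 + 0.10×1.90 + 0.53×0.09 + 0.08×0.27 = 0.2274
E(R_P) = R_f + β_P × MRP = 1.75% + 0.2274 × 5.66% = 3.04%

3.04%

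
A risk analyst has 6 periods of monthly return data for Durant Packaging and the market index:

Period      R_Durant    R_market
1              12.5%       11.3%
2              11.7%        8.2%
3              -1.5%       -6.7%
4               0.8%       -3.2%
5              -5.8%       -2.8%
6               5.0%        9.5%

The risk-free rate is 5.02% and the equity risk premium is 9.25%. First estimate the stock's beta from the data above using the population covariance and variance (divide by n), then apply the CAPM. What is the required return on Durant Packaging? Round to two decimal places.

12.53%

Mean R_i = (12.5 + 11.7 − 1.5 + 0.8 − 5.8 + 5.0) / 6 = 3.7833%
Mean R_m = (11.3 + 8.2 − 6.7 − 3.2 − 2.8 + 9.5) / 6 = 2.7167%
Σ(R_i − R̄_i)(R_m − R̄_m) = 246.7517  ⇒  Cov = 246.7517 / 6 = 41.1253
Σ(R_m − R̄_m)² = 303.8683  ⇒  Var(R_m) = 303.8683 / 6 = 50.6447
β = Cov / Var(R_m) = 41.1253 / 50.6447 = 0.8120
E(R) = R_f + β × MRP = 5.02% + 0.8120 × 9.25% = 12.53%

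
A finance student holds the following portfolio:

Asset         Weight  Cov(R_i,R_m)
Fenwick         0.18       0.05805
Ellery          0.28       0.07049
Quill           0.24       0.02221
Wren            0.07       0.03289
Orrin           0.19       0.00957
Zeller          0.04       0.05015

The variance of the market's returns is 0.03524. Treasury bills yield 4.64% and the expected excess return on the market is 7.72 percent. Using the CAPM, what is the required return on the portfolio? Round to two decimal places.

β_Fenwick = 0.05805 / 0.03524 = 1.6473
β_Ellery = 0.07049 / 0.03524 = 2.0003
β_Quill = 0.02221 / 0.03524 = 0.6302
β_Wren = 0.03289 / 0.03524 = 0.9333
β_Orrin = 0.00957 / 0.03524 = 0.2716
β_Zeller = 0.05015 / 0.03524 = 1.4231
β_P = Σ w_i β_i = 0.18×1.6473 + 0.28×2.0003 + 0.24×0.6302 + 0.07×0.9333 + 0.19×0.2716 + 0.04×1.4231 = 1.1817
E(R_P) = R_f + β_P × MRP = 4.64% + 1.1817 × 7.72% = 13.76%

13.76%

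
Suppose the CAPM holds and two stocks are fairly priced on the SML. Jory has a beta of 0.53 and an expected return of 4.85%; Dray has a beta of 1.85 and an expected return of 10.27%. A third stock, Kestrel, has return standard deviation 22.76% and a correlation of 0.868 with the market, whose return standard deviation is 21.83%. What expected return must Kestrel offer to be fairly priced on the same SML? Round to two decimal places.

6.39%

MRP = (10.27% − 4.85%) / (1.85 − 0.53) = 4.1061%
R_f = 4.85% − 0.53 × 4.1061% = 2.6738%
β_Kestrel = ρ·σ_i/σ_m = 0.868 × 22.76 / 21.83 = 0.9050
E(R_Kestrel) = R_f + β × MRP = 2.6738% + 0.9050 × 4.1061% = 6.39%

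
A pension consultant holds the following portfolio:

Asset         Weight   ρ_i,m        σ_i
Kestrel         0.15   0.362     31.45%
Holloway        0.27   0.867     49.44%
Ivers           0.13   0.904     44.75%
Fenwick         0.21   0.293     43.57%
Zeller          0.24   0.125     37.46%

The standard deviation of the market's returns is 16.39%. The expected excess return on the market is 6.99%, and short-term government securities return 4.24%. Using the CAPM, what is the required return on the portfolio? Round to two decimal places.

13.77%

β_Kestrel = 0.362 × 31.45% / 16.39% = 0.6946
β_Holloway = 0.867 × 49.44% / 16.39% = 2.6153
β_Ivers = 0.904 × 44.75% / 16.39% = 2.4682
β_Fenwick = 0.293 × 43.57% / 16.39% = 0.7789
β_Zeller = 0.125 × 37.46% / 16.39% = 0.2857
β_P = Σ w_i β_i = 0.15×0.6946 + 0.27×2.6153 + 0.13×2.4682 + 0.21×0.7789 + 0.24×0.2857 = 1.3633
E(R_P) = R_f + β_P × MRP = 4.24% + 1.3633 × 6.99% = 13.77%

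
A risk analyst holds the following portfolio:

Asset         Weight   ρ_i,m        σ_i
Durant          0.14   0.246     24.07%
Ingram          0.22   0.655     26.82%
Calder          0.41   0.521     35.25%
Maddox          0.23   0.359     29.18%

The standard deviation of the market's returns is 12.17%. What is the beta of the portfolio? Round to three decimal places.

β_Durant = 0.246 × 24.07% / 12.17% = 0.4865
β_Ingram = 0.655 × 26.82% / 12.17% = 1.4435
β_Calder = 0.521 × 35.25% / 12.17% = 1.5091
β_Maddox = 0.359 × 29.18% / 12.17% = 0.8608
β_P = Σ w_i β_i = 0.14×0.4865 + 0.22×1.4435 + 0.41×1.5091 + 0.23×0.8608 = 1.2024

1.202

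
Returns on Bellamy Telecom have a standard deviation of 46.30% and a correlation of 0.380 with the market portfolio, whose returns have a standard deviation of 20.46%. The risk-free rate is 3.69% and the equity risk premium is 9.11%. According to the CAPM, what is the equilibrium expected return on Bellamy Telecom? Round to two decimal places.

11.52%

β = ρ × σ_i / σ_m = 0.380 × 46.30% / 20.46% = 0.8599
E(R) = 3.69% + 0.8599 × 9.11% = 11.52%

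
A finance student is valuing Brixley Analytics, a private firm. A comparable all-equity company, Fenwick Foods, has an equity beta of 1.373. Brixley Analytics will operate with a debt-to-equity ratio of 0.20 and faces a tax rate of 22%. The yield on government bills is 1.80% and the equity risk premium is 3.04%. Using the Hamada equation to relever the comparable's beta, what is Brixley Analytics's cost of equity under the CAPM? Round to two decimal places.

β_L = β_U × [1 + (1 − t)(D/E)] = 1.373 × [1 + (1 − 0.22) × 0.20]
    = 1.373 × [1 + 0.78 × 0.20] = 1.373 × 1.1560 = 1.5872
E(R) = R_f + β_L × MRP = 1.80% + 1.5872 × 3.04% = 6.63%

6.63%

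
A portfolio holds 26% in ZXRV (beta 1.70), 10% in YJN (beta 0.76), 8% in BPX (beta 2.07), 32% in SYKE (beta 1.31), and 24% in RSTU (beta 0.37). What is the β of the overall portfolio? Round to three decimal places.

1.192

β_P = Σ w_i β_i = 0.26×1.70 + 0.10×0.76 + 0.08×2.07 + 0.32×1.31 + 0.24×0.37 = 1.1916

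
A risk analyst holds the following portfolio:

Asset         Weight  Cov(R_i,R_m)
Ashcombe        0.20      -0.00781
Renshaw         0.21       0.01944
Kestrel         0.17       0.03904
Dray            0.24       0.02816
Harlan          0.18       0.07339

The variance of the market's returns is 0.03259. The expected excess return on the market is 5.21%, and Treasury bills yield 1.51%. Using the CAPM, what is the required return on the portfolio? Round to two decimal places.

β_Ashcombe = -0.00781 / 0.03259 = -0.2396
β_Renshaw = 0.01944 / 0.03259 = 0.5965
β_Kestrel = 0.03904 / 0.03259 = 1.1979
β_Dray = 0.02816 / 0.03259 = 0.8641
β_Harlan = 0.07339 / 0.03259 = 2.2519
β_P = Σ w_i β_i = 0.20×-0.2396 + 0.21×0.5965 + 0.17×1.1979 + 0.24×0.8641 + 0.18×2.2519 = 0.8937
E(R_P) = R_f + β_P × MRP = 1.51% + 0.8937 × 5.21% = 6.17%

6.17%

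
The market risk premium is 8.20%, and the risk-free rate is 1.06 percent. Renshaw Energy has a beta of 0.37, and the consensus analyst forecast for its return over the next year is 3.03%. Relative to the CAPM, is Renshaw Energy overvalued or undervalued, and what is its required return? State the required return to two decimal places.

Required return = R_f + β·MRP = 1.06% + 0.37 × 8.20% = 4.09%
Forecast 3.03% < required 4.09% → the stock plots below the SML → overvalued.

Overvalued; required return 4.09%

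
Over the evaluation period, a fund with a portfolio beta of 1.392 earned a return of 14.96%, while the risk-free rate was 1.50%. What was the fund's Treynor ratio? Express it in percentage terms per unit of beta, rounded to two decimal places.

Treynor = (R_P − R_f) / β_P = (14.96% − 1.50%) / 1.3920 = 13.46% / 1.3920 = 9.67%

9.67%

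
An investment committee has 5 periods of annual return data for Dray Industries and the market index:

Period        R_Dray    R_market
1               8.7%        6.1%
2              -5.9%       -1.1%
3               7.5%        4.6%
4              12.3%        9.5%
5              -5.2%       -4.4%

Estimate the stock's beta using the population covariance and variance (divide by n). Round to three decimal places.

1.450

Mean R_i = (8.7 − 5.9 + 7.5 + 12.3 − 5.2) / 5 = 3.4800%
Mean R_m = (6.1 − 1.1 + 4.6 + 9.5 − 4.4) / 5 = 2.9400%
Σ(R_i − R̄_i)(R_m − R̄_m) = 182.6340  ⇒  Cov = 182.6340 / 5 = 36.5268
Σ(R_m − R̄_m)² = 125.9720  ⇒  Var(R_m) = 125.9720 / 5 = 25.1944
β = Cov / Var(R_m) = 36.5268 / 25.1944 = 1.4498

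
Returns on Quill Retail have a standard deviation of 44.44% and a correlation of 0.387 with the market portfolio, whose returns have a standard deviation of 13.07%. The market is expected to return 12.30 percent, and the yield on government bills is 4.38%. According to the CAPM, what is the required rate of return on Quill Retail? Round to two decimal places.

β = ρ × σ_i / σ_m = 0.387 × 44.44% / 13.07% = 1.3159
MRP = 12.30% − 4.38% = 7.92%
E(R) = 4.38% + 1.3159 × 7.92% = 14.80%

14.80%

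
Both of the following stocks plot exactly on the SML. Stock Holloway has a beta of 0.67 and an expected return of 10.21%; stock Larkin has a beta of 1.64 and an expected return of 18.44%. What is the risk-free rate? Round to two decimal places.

4.53%

Both satisfy E(R) = R_f + β·MRP, so the slope of the SML is
MRP = (18.44% − 10.21%) / (1.64 − 0.67) = 8.23% / 0.97 = 8.4845%
R_f = E(R_Holloway) − β_Holloway·MRP = 10.21% − 0.67 × 8.4845% = 4.5254%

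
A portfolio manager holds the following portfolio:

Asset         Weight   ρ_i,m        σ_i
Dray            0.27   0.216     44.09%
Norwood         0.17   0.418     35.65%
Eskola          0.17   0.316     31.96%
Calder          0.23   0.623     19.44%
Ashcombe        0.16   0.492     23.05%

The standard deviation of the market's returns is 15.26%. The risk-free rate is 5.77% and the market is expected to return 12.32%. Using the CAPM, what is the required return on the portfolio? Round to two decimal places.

10.67%

β_Dray = 0.216 × 44.09% / 15.26% = 0.6241
β_Norwood = 0.418 × 35.65% / 15.26% = 0.9765
β_Eskola = 0.316 × 31.96% / 15.26% = 0.6618
β_Calder = 0.623 × 19.44% / 15.26% = 0.7937
β_Ashcombe = 0.492 × 23.05% / 15.26% = 0.7432
β_P = Σ w_i β_i = 0.27×0.6241 + 0.17×0.9765 + 0.17×0.6618 + 0.23×0.7937 + 0.16×0.7432 = 0.7485
MRP = 12.32% − 5.77% = 6.55%
E(R_P) = R_f + β_P × MRP = 5.77% + 0.7485 × 6.55% = 10.67%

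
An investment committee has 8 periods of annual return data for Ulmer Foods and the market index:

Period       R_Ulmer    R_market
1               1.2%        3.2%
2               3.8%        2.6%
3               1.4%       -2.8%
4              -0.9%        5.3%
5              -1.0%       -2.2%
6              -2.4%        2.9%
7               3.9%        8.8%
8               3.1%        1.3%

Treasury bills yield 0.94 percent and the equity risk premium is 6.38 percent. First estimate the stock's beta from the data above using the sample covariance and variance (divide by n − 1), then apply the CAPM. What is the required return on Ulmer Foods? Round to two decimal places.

2.02%

Mean R_i = (1.2 + 3.8 + 1.4 − 0.9 − 1.0 − 2.4 + 3.9 + 3.1) / 8 = 1.1375%
Mean R_m = (3.2 + 2.6 − 2.8 + 5.3 − 2.2 + 2.9 + 8.8 + 1.3) / 8 = 2.3875%
Σ(R_i − R̄_i)(R_m − R̄_m) = 16.8938  ⇒  Cov = 16.8938 / 7 = 2.4134
Σ(R_m − R̄_m)² = 99.7088  ⇒  Var(R_m) = 99.7088 / 7 = 14.2441
β = Cov / Var(R_m) = 2.4134 / 14.2441 = 0.1694
E(R) = R_f + β × MRP = 0.94% + 0.1694 × 6.38% = 2.02%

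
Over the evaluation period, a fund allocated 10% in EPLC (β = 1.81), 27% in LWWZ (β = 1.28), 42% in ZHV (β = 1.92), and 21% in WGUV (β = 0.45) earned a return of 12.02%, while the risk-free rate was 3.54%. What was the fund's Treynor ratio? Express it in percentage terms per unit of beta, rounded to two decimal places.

5.94%

β_P = 0.10×1.81 + 0.27×1.28 + 0.42×1.92 + 0.21×0.45 = 1.4275
Treynor = (R_P − R_f) / β_P = (12.02% − 3.54%) / 1.4275 = 8.48% / 1.4275 = 5.94%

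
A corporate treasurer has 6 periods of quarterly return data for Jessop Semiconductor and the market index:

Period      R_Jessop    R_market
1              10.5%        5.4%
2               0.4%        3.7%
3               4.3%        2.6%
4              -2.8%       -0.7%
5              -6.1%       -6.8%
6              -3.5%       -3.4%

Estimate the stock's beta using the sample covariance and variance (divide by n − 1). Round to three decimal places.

Mean R_i = (10.5 + 0.4 + 4.3 − 2.8 − 6.1 − 3.5) / 6 = 0.4667%
Mean R_m = (5.4 + 3.7 + 2.6 − 0.7 − 6.8 − 3.4) / 6 = 0.1333%
Σ(R_i − R̄_i)(R_m − R̄_m) = 124.3267  ⇒  Cov = 124.3267 / 5 = 24.8653
Σ(R_m − R̄_m)² = 107.7933  ⇒  Var(R_m) = 107.7933 / 5 = 21.5587
β = Cov / Var(R_m) = 24.8653 / 21.5587 = 1.1534

1.153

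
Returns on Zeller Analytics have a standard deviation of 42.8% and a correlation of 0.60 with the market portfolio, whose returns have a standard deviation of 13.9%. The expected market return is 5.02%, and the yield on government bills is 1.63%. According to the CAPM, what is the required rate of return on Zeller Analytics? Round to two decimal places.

7.89%

β = ρ × σ_i / σ_m = 0.60 × 42.8% / 13.9% = 1.8475
MRP = 5.02% − 1.63% = 3.39%
E(R) = 1.63% + 1.8475 × 3.39% = 7.89%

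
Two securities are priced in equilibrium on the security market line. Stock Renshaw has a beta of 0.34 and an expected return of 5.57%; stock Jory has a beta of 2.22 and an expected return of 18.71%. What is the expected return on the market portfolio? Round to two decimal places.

10.18%

Both satisfy E(R) = R_f + β·MRP, so the slope of the SML is
MRP = (18.71% − 5.57%) / (2.22 − 0.34) = 13.14% / 1.88 = 6.9894%
R_f = E(R_Renshaw) − β_Renshaw·MRP = 5.57% − 0.34 × 6.9894% = 3.1936%
E(R_m) = R_f + MRP = 3.1936% + 6.9894% = 10.18%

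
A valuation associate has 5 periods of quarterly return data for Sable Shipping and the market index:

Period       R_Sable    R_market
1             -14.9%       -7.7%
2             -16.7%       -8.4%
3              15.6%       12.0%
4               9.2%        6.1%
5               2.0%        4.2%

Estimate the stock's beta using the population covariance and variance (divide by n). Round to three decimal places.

Mean R_i = (-14.9 − 16.7 + 15.6 + 9.2 + 2.0) / 5 = -0.9600%
Mean R_m = (-7.7 − 8.4 + 12.0 + 6.1 + 4.2) / 5 = 1.2400%
Σ(R_i − R̄_i)(R_m − R̄_m) = 512.6820  ⇒  Cov = 512.6820 / 5 = 102.5364
Σ(R_m − R̄_m)² = 321.0120  ⇒  Var(R_m) = 321.0120 / 5 = 64.2024
β = Cov / Var(R_m) = 102.5364 / 64.2024 = 1.5971

1.597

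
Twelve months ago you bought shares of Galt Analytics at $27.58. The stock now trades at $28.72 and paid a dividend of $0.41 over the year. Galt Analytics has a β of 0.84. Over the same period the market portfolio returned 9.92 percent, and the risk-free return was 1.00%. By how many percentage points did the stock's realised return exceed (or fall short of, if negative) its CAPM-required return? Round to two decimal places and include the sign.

-2.87%

Realised HPR = (P1 + D1 − P0) / P0 = (28.72 + 0.41 − 27.58) / 27.58 = 1.55 / 27.58 = 5.6200%
MRP = 9.92% − 1.00% = 8.92%
CAPM required = R_f + β·MRP = 1.00% + 0.84 × 8.92% = 8.4928%
α = realised − required = 5.6200% − 8.4928% = -2.87%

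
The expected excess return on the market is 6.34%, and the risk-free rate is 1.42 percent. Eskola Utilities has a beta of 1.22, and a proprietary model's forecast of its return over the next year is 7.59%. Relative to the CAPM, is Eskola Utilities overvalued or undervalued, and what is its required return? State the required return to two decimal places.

Overvalued; required return 9.15%

Required return = R_f + β·MRP = 1.42% + 1.22 × 6.34% = 9.15%
Forecast 7.59% < required 9.15% → the stock plots below the SML → overvalued.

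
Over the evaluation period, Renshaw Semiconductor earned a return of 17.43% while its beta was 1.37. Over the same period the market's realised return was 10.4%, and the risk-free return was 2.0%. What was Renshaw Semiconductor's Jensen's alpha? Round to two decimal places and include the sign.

Market excess return = 10.4% − 2.0% = 8.40%
CAPM benchmark = R_f + β(R_m − R_f) = 2.0% + 1.37 × 8.4% = 13.5080%
α = actual − benchmark = 17.43% − 13.5080% = +3.92%

+3.92%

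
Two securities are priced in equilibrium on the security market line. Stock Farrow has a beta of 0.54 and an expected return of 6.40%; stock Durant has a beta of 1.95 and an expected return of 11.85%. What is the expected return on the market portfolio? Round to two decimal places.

8.18%

Both satisfy E(R) = R_f + β·MRP, so the slope of the SML is
MRP = (11.85% − 6.40%) / (1.95 − 0.54) = 5.45% / 1.41 = 3.8652%
R_f = E(R_Farrow) − β_Farrow·MRP = 6.40% − 0.54 × 3.8652% = 4.3128%
E(R_m) = R_f + MRP = 4.3128% + 3.8652% = 8.18%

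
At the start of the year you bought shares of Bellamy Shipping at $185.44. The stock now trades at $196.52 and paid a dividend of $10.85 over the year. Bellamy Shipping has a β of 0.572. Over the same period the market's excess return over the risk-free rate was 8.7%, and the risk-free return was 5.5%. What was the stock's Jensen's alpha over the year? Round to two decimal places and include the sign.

+1.35%

Realised HPR = (P1 + D1 − P0) / P0 = (196.52 + 10.85 − 185.44) / 185.44 = 21.93 / 185.44 = 11.8259%
CAPM required = R_f + β·MRP = 5.5% + 0.572 × 8.7% = 10.4764%
α = realised − required = 11.8259% − 10.4764% = +1.35%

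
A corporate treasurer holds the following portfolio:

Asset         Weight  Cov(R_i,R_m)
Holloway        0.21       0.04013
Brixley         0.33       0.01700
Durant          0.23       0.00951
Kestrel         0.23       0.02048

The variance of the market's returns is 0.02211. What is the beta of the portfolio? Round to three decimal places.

0.947

β_Holloway = 0.04013 / 0.02211 = 1.8150
β_Brixley = 0.01700 / 0.02211 = 0.7689
β_Durant = 0.00951 / 0.02211 = 0.4301
β_Kestrel = 0.02048 / 0.02211 = 0.9263
β_P = Σ w_i β_i = 0.21×1.8150 + 0.33×0.7689 + 0.23×0.4301 + 0.23×0.9263 = 0.9469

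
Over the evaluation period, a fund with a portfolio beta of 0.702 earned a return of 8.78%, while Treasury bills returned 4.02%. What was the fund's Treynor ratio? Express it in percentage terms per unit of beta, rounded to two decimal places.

Treynor = (R_P − R_f) / β_P = (8.78% − 4.02%) / 0.7020 = 4.76% / 0.7020 = 6.78%

6.78%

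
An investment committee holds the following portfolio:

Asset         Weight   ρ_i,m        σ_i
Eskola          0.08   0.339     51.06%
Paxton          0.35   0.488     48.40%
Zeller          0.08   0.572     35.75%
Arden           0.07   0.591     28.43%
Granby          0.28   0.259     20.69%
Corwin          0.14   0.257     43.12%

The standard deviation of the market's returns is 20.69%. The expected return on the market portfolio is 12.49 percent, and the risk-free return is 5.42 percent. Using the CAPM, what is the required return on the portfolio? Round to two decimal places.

β_Eskola = 0.339 × 51.06% / 20.69% = 0.8366
β_Paxton = 0.488 × 48.40% / 20.69% = 1.1416
β_Zeller = 0.572 × 35.75% / 20.69% = 0.9884
β_Arden = 0.591 × 28.43% / 20.69% = 0.8121
β_Granby = 0.259 × 20.69% / 20.69% = 0.2590
β_Corwin = 0.257 × 43.12% / 20.69% = 0.5356
β_P = Σ w_i β_i = 0.08×0.8366 + 0.35×1.1416 + 0.08×0.9884 + 0.07×0.8121 + 0.28×0.2590 + 0.14×0.5356 = 0.7499
MRP = 12.49% − 5.42% = 7.07%
E(R_P) = R_f + β_P × MRP = 5.42% + 0.7499 × 7.07% = 10.72%

10.72%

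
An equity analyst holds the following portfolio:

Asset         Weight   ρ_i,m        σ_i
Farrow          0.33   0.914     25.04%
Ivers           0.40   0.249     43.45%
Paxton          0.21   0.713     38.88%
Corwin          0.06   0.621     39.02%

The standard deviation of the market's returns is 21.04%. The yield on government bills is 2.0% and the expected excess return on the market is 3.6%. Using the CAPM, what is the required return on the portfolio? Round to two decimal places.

5.28%

β_Farrow = 0.914 × 25.04% / 21.04% = 1.0878
β_Ivers = 0.249 × 43.45% / 21.04% = 0.5142
β_Paxton = 0.713 × 38.88% / 21.04% = 1.3176
β_Corwin = 0.621 × 39.02% / 21.04% = 1.1517
β_P = Σ w_i β_i = 0.33×1.0878 + 0.40×0.5142 + 0.21×1.3176 + 0.06×1.1517 = 0.9105
E(R_P) = R_f + β_P × MRP = 2.0% + 0.9105 × 3.6% = 5.28%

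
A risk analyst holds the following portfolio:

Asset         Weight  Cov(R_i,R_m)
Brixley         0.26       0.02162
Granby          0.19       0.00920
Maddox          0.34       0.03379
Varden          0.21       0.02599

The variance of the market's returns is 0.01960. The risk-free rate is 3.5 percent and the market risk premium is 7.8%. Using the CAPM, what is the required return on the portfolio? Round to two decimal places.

13.18%

β_Brixley = 0.02162 / 0.01960 = 1.1031
β_Granby = 0.00920 / 0.01960 = 0.4694
β_Maddox = 0.03379 / 0.01960 = 1.7240
β_Varden = 0.02599 / 0.01960 = 1.3260
β_P = Σ w_i β_i = 0.26×1.1031 + 0.19×0.4694 + 0.34×1.7240 + 0.21×1.3260 = 1.2406
E(R_P) = R_f + β_P × MRP = 3.5% + 1.2406 × 7.8% = 13.18%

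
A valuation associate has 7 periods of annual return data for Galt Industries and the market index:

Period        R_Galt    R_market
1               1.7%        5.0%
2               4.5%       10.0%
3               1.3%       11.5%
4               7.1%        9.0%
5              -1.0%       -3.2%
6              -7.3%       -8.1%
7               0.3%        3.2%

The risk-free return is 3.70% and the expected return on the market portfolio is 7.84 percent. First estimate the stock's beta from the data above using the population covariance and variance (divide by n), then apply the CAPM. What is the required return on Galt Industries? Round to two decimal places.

5.92%

Mean R_i = (1.7 + 4.5 + 1.3 + 7.1 − 1.0 − 7.3 + 0.3) / 7 = 0.9429%
Mean R_m = (5.0 + 10.0 + 11.5 + 9.0 − 3.2 − 8.1 + 3.2) / 7 = 3.9143%
Σ(R_i − R̄_i)(R_m − R̄_m) = 169.8057  ⇒  Cov = 169.8057 / 7 = 24.2580
Σ(R_m − R̄_m)² = 317.0886  ⇒  Var(R_m) = 317.0886 / 7 = 45.2984
β = Cov / Var(R_m) = 24.2580 / 45.2984 = 0.5355
MRP = 7.84% − 3.70% = 4.14%
E(R) = R_f + β × MRP = 3.70% + 0.5355 × 4.14% = 5.92%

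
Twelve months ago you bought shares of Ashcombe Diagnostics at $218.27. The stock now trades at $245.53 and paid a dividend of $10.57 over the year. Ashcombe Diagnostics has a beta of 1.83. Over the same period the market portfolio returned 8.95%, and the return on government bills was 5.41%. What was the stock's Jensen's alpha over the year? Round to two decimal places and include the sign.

Realised HPR = (P1 + D1 − P0) / P0 = (245.53 + 10.57 − 218.27) / 218.27 = 37.83 / 218.27 = 17.3317%
MRP = 8.95% − 5.41% = 3.54%
CAPM required = R_f + β·MRP = 5.41% + 1.83 × 3.54% = 11.8882%
α = realised − required = 17.3317% − 11.8882% = +5.44%

+5.44%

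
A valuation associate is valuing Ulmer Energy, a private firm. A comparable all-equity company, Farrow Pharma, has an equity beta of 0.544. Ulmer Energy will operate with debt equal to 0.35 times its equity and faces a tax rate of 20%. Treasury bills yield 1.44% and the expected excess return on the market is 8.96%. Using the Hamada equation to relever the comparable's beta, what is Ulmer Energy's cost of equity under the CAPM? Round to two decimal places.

7.68%

β_L = β_U × [1 + (1 − t)(D/E)] = 0.544 × [1 + (1 − 0.20) × 0.35]
    = 0.544 × [1 + 0.80 × 0.35] = 0.544 × 1.2800 = 0.6963
E(R) = R_f + β_L × MRP = 1.44% + 0.6963 × 8.96% = 7.68%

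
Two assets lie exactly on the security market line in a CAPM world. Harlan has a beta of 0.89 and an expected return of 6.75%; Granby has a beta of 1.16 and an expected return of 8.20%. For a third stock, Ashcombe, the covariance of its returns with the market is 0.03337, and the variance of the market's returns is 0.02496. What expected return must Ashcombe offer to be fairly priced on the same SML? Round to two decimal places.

MRP = (8.20% − 6.75%) / (1.16 − 0.89) = 5.3704%
R_f = 6.75% − 0.89 × 5.3704% = 1.9703%
β_Ashcombe = Cov / Var(R_m) = 0.03337 / 0.02496 = 1.3369
E(R_Ashcombe) = R_f + β × MRP = 1.9703% + 1.3369 × 5.3704% = 9.15%

9.15%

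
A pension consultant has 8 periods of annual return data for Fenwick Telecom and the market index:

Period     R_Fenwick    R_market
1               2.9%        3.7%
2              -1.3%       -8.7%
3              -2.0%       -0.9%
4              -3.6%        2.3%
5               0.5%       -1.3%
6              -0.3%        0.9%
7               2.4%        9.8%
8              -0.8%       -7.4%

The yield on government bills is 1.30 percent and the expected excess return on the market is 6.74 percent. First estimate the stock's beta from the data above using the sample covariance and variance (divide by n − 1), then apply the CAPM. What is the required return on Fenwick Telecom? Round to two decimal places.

2.48%

Mean R_i = (2.9 − 1.3 − 2.0 − 3.6 + 0.5 − 0.3 + 2.4 − 0.8) / 8 = -0.2750%
Mean R_m = (3.7 − 8.7 − 0.9 + 2.3 − 1.3 + 0.9 + 9.8 − 7.4) / 8 = -0.2000%
Σ(R_i − R̄_i)(R_m − R̄_m) = 43.6400  ⇒  Cov = 43.6400 / 7 = 6.2343
Σ(R_m − R̄_m)² = 248.4600  ⇒  Var(R_m) = 248.4600 / 7 = 35.4943
β = Cov / Var(R_m) = 6.2343 / 35.4943 = 0.1756
E(R) = R_f + β × MRP = 1.30% + 0.1756 × 6.74% = 2.48%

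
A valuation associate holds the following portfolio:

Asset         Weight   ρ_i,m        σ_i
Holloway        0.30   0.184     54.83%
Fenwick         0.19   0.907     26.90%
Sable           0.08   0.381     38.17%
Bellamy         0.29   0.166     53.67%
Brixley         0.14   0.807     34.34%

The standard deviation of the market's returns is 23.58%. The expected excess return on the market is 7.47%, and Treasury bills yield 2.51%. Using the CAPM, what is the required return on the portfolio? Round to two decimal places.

β_Holloway = 0.184 × 54.83% / 23.58% = 0.4279
β_Fenwick = 0.907 × 26.90% / 23.58% = 1.0347
β_Sable = 0.381 × 38.17% / 23.58% = 0.6167
β_Bellamy = 0.166 × 53.67% / 23.58% = 0.3778
β_Brixley = 0.807 × 34.34% / 23.58% = 1.1752
β_P = Σ w_i β_i = 0.30×0.4279 + 0.19×1.0347 + 0.08×0.6167 + 0.29×0.3778 + 0.14×1.1752 = 0.6484
E(R_P) = R_f + β_P × MRP = 2.51% + 0.6484 × 7.47% = 7.35%

7.35%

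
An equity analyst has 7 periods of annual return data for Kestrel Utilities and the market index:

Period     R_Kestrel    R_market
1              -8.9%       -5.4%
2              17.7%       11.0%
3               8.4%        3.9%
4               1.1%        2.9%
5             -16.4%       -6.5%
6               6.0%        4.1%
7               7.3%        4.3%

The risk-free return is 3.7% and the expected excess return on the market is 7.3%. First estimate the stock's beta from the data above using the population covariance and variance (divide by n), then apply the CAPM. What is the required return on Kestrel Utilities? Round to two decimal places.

17.18%

Mean R_i = (-8.9 + 17.7 + 8.4 + 1.1 − 16.4 + 6.0 + 7.3) / 7 = 2.1714%
Mean R_m = (-5.4 + 11.0 + 3.9 + 2.9 − 6.5 + 4.1 + 4.3) / 7 = 2.0429%
Σ(R_i − R̄_i)(R_m − R̄_m) = 410.2486  ⇒  Cov = 410.2486 / 7 = 58.6069
Σ(R_m − R̄_m)² = 222.1171  ⇒  Var(R_m) = 222.1171 / 7 = 31.7310
β = Cov / Var(R_m) = 58.6069 / 31.7310 = 1.8470
E(R) = R_f + β × MRP = 3.7% + 1.8470 × 7.3% = 17.18%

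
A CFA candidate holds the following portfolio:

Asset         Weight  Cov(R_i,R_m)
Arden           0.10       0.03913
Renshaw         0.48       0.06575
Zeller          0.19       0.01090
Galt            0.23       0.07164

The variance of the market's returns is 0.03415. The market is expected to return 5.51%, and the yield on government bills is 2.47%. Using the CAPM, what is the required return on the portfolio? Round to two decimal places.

β_Arden = 0.03913 / 0.03415 = 1.1458
β_Renshaw = 0.06575 / 0.03415 = 1.9253
β_Zeller = 0.01090 / 0.03415 = 0.3192
β_Galt = 0.07164 / 0.03415 = 2.0978
β_P = Σ w_i β_i = 0.10×1.1458 + 0.48×1.9253 + 0.19×0.3192 + 0.23×2.0978 = 1.5819
MRP = 5.51% − 2.47% = 3.04%
E(R_P) = R_f + β_P × MRP = 2.47% + 1.5819 × 3.04% = 7.28%

7.28%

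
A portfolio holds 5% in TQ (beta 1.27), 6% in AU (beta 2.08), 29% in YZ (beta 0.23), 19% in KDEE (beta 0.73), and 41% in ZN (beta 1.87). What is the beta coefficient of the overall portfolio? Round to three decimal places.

β_P = Σ w_i β_i = 0.05×1.27 + 0.06×2.08 + 0.29×0.23 + 0.19×0.73 + 0.41×1.87 = 1.1604

1.160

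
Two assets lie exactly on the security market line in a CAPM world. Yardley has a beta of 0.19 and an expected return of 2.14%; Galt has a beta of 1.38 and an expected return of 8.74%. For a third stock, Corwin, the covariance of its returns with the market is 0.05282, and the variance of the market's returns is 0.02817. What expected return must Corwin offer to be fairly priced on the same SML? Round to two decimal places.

11.49%

MRP = (8.74% − 2.14%) / (1.38 − 0.19) = 5.5462%
R_f = 2.14% − 0.19 × 5.5462% = 1.0862%
β_Corwin = Cov / Var(R_m) = 0.05282 / 0.02817 = 1.8750
E(R_Corwin) = R_f + β × MRP = 1.0862% + 1.8750 × 5.5462% = 11.49%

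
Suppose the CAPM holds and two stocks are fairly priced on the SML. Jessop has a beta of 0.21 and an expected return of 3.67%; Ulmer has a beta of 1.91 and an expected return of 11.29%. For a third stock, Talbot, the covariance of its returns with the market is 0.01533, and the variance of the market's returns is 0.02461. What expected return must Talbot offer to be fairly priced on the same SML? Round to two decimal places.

5.52%

MRP = (11.29% − 3.67%) / (1.91 − 0.21) = 4.4824%
R_f = 3.67% − 0.21 × 4.4824% = 2.7287%
β_Talbot = Cov / Var(R_m) = 0.01533 / 0.02461 = 0.6229
E(R_Talbot) = R_f + β × MRP = 2.7287% + 0.6229 × 4.4824% = 5.52%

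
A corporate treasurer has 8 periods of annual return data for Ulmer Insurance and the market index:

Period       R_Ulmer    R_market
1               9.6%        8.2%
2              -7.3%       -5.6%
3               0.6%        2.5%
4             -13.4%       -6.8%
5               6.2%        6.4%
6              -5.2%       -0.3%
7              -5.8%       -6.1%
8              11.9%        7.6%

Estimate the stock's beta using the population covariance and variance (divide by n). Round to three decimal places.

1.350

Mean R_i = (9.6 − 7.3 + 0.6 − 13.4 + 6.2 − 5.2 − 5.8 + 11.9) / 8 = -0.4250%
Mean R_m = (8.2 − 5.6 + 2.5 − 6.8 + 6.4 − 0.3 − 6.1 + 7.6) / 8 = 0.7375%
Σ(R_i − R̄_i)(R_m − R̄_m) = 381.7875  ⇒  Cov = 381.7875 / 8 = 47.7234
Σ(R_m − R̄_m)² = 282.7588  ⇒  Var(R_m) = 282.7588 / 8 = 35.3449
β = Cov / Var(R_m) = 47.7234 / 35.3449 = 1.3502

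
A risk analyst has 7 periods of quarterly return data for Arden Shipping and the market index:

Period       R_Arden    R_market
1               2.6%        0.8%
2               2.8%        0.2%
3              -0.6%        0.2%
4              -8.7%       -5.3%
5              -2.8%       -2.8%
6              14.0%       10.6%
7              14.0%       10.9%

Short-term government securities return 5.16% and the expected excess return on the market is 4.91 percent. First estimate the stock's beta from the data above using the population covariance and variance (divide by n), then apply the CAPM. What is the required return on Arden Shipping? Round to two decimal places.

Mean R_i = (2.6 + 2.8 − 0.6 − 8.7 − 2.8 + 14.0 + 14.0) / 7 = 3.0429%
Mean R_m = (0.8 + 0.2 + 0.2 − 5.3 − 2.8 + 10.6 + 10.9) / 7 = 2.0857%
Σ(R_i − R̄_i)(R_m − R̄_m) = 313.0443  ⇒  Cov = 313.0443 / 7 = 44.7206
Σ(R_m − R̄_m)² = 237.3686  ⇒  Var(R_m) = 237.3686 / 7 = 33.9098
β = Cov / Var(R_m) = 44.7206 / 33.9098 = 1.3188
E(R) = R_f + β × MRP = 5.16% + 1.3188 × 4.91% = 11.64%

11.64%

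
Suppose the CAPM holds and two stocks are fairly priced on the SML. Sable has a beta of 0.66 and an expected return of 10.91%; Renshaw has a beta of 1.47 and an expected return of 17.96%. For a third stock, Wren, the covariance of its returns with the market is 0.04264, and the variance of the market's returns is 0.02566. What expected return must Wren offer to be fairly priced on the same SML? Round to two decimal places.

19.63%

MRP = (17.96% − 10.91%) / (1.47 − 0.66) = 8.7037%
R_f = 10.91% − 0.66 × 8.7037% = 5.1656%
β_Wren = Cov / Var(R_m) = 0.04264 / 0.02566 = 1.6617
E(R_Wren) = R_f + β × MRP = 5.1656% + 1.6617 × 8.7037% = 19.63%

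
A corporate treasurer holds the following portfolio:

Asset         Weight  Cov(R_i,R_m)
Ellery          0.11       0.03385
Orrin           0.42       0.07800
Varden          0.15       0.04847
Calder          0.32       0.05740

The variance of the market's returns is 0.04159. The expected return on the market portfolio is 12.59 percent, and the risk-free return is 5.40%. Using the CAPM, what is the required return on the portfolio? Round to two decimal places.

β_Ellery = 0.03385 / 0.04159 = 0.8139
β_Orrin = 0.07800 / 0.04159 = 1.8755
β_Varden = 0.04847 / 0.04159 = 1.1654
β_Calder = 0.05740 / 0.04159 = 1.3801
β_P = Σ w_i β_i = 0.11×0.8139 + 0.42×1.8755 + 0.15×1.1654 + 0.32×1.3801 = 1.4937
MRP = 12.59% − 5.40% = 7.19%
E(R_P) = R_f + β_P × MRP = 5.40% + 1.4937 × 7.19% = 16.14%

16.14%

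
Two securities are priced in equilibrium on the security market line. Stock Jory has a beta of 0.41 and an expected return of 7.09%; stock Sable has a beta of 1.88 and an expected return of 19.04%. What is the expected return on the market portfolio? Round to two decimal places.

Both satisfy E(R) = R_f + β·MRP, so the slope of the SML is
MRP = (19.04% − 7.09%) / (1.88 − 0.41) = 11.95% / 1.47 = 8.1293%
R_f = E(R_Jory) − β_Jory·MRP = 7.09% − 0.41 × 8.1293% = 3.7570%
E(R_m) = R_f + MRP = 3.7570% + 8.1293% = 11.89%

11.89%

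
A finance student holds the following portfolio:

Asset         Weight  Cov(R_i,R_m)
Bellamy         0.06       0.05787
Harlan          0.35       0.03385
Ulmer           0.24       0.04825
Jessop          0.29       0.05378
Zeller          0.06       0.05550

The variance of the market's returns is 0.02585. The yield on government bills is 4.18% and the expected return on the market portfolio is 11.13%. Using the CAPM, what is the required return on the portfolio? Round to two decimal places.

16.50%

β_Bellamy = 0.05787 / 0.02585 = 2.2387
β_Harlan = 0.03385 / 0.02585 = 1.3095
β_Ulmer = 0.04825 / 0.02585 = 1.8665
β_Jessop = 0.05378 / 0.02585 = 2.0805
β_Zeller = 0.05550 / 0.02585 = 2.1470
β_P = Σ w_i β_i = 0.06×2.2387 + 0.35×1.3095 + 0.24×1.8665 + 0.29×2.0805 + 0.06×2.1470 = 1.7728
MRP = 11.13% − 4.18% = 6.95%
E(R_P) = R_f + β_P × MRP = 4.18% + 1.7728 × 6.95% = 16.50%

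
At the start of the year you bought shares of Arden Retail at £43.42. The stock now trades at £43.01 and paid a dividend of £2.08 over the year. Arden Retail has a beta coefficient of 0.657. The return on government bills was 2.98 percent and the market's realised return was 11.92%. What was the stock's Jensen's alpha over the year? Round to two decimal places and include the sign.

-5.01%

Realised HPR = (P1 + D1 − P0) / P0 = (43.01 + 2.08 − 43.42) / 43.42 = 1.67 / 43.42 = 3.8462%
MRP = 11.92% − 2.98% = 8.94%
CAPM required = R_f + β·MRP = 2.98% + 0.657 × 8.94% = 8.85358%
α = realised − required = 3.8462% − 8.85358% = -5.01%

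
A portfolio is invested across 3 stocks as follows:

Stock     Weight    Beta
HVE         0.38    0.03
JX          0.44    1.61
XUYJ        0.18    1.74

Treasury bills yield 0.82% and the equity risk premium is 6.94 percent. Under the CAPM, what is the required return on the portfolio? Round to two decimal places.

7.99%

β_P = Σ w_i β_i = 0.38×0.03 + 0.44×1.61 + 0.18×1.74 = 1.0330
E(R_P) = R_f + β_P × MRP = 0.82% + 1.0330 × 6.94% = 7.99%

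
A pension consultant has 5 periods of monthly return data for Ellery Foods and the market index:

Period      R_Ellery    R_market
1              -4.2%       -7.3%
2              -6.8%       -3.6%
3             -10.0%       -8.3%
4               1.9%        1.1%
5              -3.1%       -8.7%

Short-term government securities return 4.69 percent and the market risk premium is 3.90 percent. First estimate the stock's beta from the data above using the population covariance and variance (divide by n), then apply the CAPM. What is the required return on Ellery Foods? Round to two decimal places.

Mean R_i = (-4.2 − 6.8 − 10.0 + 1.9 − 3.1) / 5 = -4.4400%
Mean R_m = (-7.3 − 3.6 − 8.3 + 1.1 − 8.7) / 5 = -5.3600%
Σ(R_i − R̄_i)(R_m − R̄_m) = 48.2080  ⇒  Cov = 48.2080 / 5 = 9.6416
Σ(R_m − R̄_m)² = 68.3920  ⇒  Var(R_m) = 68.3920 / 5 = 13.6784
β = Cov / Var(R_m) = 9.6416 / 13.6784 = 0.7049
E(R) = R_f + β × MRP = 4.69% + 0.7049 × 3.90% = 7.44%

7.44%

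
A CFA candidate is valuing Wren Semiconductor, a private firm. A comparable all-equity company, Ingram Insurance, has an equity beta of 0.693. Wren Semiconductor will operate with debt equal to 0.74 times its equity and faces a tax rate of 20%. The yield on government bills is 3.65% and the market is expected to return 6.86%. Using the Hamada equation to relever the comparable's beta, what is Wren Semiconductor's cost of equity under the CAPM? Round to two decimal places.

β_L = β_U × [1 + (1 − t)(D/E)] = 0.693 × [1 + (1 − 0.20) × 0.74]
    = 0.693 × [1 + 0.80 × 0.74] = 0.693 × 1.5920 = 1.1033
MRP = 6.86% − 3.65% = 3.21%
E(R) = R_f + β_L × MRP = 3.65% + 1.1033 × 3.21% = 7.19%

7.19%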